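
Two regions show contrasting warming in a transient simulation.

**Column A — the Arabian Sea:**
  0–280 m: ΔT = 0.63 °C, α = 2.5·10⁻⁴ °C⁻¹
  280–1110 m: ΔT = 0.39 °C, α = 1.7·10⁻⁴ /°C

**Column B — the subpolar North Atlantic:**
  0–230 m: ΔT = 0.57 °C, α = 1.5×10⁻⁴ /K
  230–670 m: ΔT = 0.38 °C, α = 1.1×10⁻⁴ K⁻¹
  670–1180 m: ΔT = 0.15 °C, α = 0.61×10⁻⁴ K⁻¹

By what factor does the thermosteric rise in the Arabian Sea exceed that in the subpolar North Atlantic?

2.32

A Layer 1: 2.5×10⁻⁴ × 280 × 0.63 = 0.04410 m
A Layer 2: 830 × 0.39 × 1.7×10⁻⁴ = 0.055029 m
A total: 0.099129 m
B Layer 1: 0.57 × 230 × 1.5×10⁻⁴ = 0.019665 m
B 230–670 m: 1.1×10⁻⁴ × 0.38 × 440 = 0.018392 m
B Layer 3: 0.61×10⁻⁴ × 0.15 × 510 = 0.0046665 m
B total: 0.0427235 m
Ratio: 0.099129 / 0.0427235 ≈ 2.320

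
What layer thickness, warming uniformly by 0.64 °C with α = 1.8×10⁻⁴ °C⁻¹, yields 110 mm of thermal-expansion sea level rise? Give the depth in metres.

955 m

H = Δh/(αΔT) = 0.11 / (1.8×10⁻⁴ × 0.64) ≈ 954.9 m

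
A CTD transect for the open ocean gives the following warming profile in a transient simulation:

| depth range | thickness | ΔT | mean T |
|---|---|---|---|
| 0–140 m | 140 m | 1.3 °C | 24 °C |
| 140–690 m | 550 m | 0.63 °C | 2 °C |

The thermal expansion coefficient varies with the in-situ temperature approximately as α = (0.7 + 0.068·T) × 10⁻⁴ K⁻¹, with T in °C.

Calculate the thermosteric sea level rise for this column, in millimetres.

Layer 1: α = (0.7 + 0.068×24)×10⁻⁴ = 2.332×10⁻⁴ K⁻¹
Layer 2: α = (0.7 + 0.068×2)×10⁻⁴ = 0.836×10⁻⁴ K⁻¹
0–140 m: 140 × 1.3 × 2.332×10⁻⁴ = 0.0424424 m
140–690 m: 0.836×10⁻⁴ × 0.63 × 550 = 0.0289674 m
Δh = 0.0424424 + 0.0289674 = 0.0714098 m

Δh = 71.4 mm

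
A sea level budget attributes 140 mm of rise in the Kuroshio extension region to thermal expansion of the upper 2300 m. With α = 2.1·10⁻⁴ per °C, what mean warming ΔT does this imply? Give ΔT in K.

ΔT = Δh/(αH) = 0.14 / (2.1×10⁻⁴ × 2300) ≈ 0.2899 K

0.290 K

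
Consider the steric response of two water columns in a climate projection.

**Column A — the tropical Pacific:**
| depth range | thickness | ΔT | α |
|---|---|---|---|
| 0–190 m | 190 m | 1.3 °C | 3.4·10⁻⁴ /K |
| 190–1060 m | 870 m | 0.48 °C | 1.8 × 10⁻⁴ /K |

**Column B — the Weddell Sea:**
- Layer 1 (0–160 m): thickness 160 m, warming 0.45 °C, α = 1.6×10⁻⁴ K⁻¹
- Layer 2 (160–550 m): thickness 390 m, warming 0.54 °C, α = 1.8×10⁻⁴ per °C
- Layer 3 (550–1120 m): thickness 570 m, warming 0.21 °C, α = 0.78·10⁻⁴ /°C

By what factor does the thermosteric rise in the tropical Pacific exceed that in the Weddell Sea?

≈ 2.7×

A 0–190 m: 3.4×10⁻⁴ × 190 × 1.3 = 0.08398 m
A Layer 2: 870 × 1.8×10⁻⁴ × 0.48 = 0.075168 m
A total: 0.159148 m
B 0–160 m: 160 × 0.45 × 1.6×10⁻⁴ = 0.01152 m
B 160–550 m: 1.8×10⁻⁴ × 0.54 × 390 = 0.037908 m
B 0.78×10⁻⁴ × 0.21 × 570 = 0.0093366 m
B total: 0.0587646 m
Ratio: 0.159148 / 0.0587646 ≈ 2.708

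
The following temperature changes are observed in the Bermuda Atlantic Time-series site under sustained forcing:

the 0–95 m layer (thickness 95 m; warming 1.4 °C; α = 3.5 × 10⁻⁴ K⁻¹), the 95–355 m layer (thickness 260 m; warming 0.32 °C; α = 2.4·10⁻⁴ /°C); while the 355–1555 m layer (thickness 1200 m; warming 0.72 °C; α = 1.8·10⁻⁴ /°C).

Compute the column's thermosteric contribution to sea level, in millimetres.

Layer 1: 95 × 3.5×10⁻⁴ × 1.4 = 0.04655 m
0.32 × 260 × 2.4×10⁻⁴ = 0.019968 m
Layer 3: 1.8×10⁻⁴ × 1200 × 0.72 = 0.15552 m
Δh = 0.04655 + 0.019968 + 0.15552 = 0.222038 m ≈ 222 mm

222 mm of thermosteric rise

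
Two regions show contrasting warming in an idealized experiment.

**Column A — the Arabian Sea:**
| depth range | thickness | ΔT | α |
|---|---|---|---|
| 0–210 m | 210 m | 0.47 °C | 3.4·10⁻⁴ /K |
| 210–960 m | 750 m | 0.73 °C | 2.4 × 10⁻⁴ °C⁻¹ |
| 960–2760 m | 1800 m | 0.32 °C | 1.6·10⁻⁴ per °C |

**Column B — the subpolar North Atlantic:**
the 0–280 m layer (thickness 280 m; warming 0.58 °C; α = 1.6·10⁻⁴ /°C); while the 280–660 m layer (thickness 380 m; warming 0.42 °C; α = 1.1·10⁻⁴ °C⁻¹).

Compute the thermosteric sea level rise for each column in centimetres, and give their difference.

A: 26 cm; B: 4.4 cm; difference 21 cm

A 210 × 0.47 × 3.4×10⁻⁴ = 0.033558 m
A 210–960 m: 0.73 × 750 × 2.4×10⁻⁴ = 0.13140 m
A Layer 3: 0.32 × 1.6×10⁻⁴ × 1800 = 0.09216 m
A total: 0.257118 m
B Layer 1: 280 × 0.58 × 1.6×10⁻⁴ = 0.025984 m
B Layer 2: 0.42 × 380 × 1.1×10⁻⁴ = 0.017556 m
B total: 0.04354 m
Difference: 0.257118 − 0.04354 = 0.213578 m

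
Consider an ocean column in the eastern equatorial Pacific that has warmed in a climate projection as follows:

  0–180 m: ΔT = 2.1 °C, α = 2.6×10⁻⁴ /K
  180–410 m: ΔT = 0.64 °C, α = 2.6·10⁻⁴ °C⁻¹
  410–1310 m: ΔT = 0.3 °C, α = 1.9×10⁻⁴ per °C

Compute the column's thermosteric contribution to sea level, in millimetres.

Δh ≈ 190 mm

Layer 1: 2.6×10⁻⁴ × 180 × 2.1 = 0.09828 m
Layer 2: 230 × 0.64 × 2.6×10⁻⁴ = 0.038272 m
Layer 3: 1.9×10⁻⁴ × 0.3 × 900 = 0.05130 m
Δh = 0.09828 + 0.038272 + 0.05130 = 0.187852 m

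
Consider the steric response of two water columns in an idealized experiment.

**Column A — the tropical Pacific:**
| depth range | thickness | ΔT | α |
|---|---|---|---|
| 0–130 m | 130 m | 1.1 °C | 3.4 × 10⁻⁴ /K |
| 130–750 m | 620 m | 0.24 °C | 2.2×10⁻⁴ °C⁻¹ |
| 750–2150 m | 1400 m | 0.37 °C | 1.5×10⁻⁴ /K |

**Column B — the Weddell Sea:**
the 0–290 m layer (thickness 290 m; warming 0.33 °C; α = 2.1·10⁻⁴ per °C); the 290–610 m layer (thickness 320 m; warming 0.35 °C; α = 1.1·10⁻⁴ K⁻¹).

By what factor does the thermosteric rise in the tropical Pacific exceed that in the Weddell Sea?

A 0–130 m: 3.4×10⁻⁴ × 130 × 1.1 = 0.04862 m
A 620 × 0.24 × 2.2×10⁻⁴ = 0.032736 m
A 750–2150 m: 1.5×10⁻⁴ × 0.37 × 1400 = 0.07770 m
A total: 0.159056 m
B 2.1×10⁻⁴ × 0.33 × 290 = 0.020097 m
B 290–610 m: 1.1×10⁻⁴ × 320 × 0.35 = 0.01232 m
B total: 0.032417 m
Ratio: 0.159056 / 0.032417 ≈ 4.907

≈ 4.91×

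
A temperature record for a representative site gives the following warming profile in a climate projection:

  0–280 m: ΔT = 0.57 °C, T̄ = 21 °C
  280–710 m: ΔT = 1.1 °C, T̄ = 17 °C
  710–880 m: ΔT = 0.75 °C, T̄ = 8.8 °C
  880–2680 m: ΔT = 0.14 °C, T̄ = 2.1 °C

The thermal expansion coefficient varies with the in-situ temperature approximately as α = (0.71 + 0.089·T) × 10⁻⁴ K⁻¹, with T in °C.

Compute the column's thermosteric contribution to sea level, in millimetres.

Layer 1: α = (0.71 + 0.089×21)×10⁻⁴ = 2.579×10⁻⁴ K⁻¹
Layer 2: α = (0.71 + 0.089×17)×10⁻⁴ = 2.223×10⁻⁴ K⁻¹
Layer 3: α = (0.71 + 0.089×8.8)×10⁻⁴ = 1.4932×10⁻⁴ K⁻¹
Layer 4: α = (0.71 + 0.089×2.1)×10⁻⁴ = 0.8969×10⁻⁴ K⁻¹
2.579×10⁻⁴ × 0.57 × 280 = 0.04116084 m
430 × 2.223×10⁻⁴ × 1.1 = 0.1051479 m
Layer 3: 0.75 × 170 × 1.4932×10⁻⁴ = 0.0190383 m
0.8969×10⁻⁴ × 0.14 × 1800 = 0.02260188 m
Δh = 0.04116084 + 0.1051479 + 0.0190383 + 0.02260188 = 0.18794892 m ≈ 190 mm

190 mm of thermosteric rise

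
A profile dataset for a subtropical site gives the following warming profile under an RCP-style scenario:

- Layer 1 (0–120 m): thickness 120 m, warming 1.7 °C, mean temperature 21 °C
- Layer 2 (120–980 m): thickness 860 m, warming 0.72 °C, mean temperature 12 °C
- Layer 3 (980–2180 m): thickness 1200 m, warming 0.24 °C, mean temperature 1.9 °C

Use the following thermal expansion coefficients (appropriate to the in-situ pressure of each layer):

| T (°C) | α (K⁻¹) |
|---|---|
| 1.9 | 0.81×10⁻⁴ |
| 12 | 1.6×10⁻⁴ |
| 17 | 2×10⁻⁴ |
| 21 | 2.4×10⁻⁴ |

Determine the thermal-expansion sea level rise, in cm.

Layer 1 at 21 °C → α = 2.4×10⁻⁴ K⁻¹
Layer 2 at 12 °C → α = 1.6×10⁻⁴ K⁻¹
Layer 3 at 1.9 °C → α = 0.81×10⁻⁴ K⁻¹
Layer 1: 1.7 × 120 × 2.4×10⁻⁴ = 0.04896 m
120–980 m: 0.72 × 860 × 1.6×10⁻⁴ = 0.099072 m
0.81×10⁻⁴ × 0.24 × 1200 = 0.023328 m
Δh = 0.04896 + 0.099072 + 0.023328 = 0.17136 m ≈ 17 cm

about 17 cm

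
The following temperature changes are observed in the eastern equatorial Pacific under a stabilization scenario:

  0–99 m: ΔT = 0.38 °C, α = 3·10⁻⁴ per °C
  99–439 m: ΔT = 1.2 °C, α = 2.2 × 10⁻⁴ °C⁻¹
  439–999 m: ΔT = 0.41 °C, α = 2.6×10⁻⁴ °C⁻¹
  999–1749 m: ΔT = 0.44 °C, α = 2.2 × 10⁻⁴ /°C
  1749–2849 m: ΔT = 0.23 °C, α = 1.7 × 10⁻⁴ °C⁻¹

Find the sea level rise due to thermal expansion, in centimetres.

28 cm

0–99 m: 0.38 × 99 × 3×10⁻⁴ = 0.011286 m
Layer 2: 340 × 2.2×10⁻⁴ × 1.2 = 0.08976 m
Layer 3: 2.6×10⁻⁴ × 0.41 × 560 = 0.059696 m
750 × 2.2×10⁻⁴ × 0.44 = 0.07260 m
1749–2849 m: 1100 × 1.7×10⁻⁴ × 0.23 = 0.04301 m
Δh = 0.011286 + 0.08976 + 0.059696 + 0.07260 + 0.04301 = 0.276352 m ≈ 28 cm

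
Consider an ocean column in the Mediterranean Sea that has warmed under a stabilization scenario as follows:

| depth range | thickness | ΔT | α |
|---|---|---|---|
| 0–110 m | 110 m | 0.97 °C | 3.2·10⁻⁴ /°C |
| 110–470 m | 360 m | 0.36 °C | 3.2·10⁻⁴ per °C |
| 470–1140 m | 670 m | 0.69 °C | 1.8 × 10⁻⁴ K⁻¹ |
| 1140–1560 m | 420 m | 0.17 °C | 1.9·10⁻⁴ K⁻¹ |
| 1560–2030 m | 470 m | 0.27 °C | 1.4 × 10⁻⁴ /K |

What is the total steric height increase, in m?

0–110 m: 3.2×10⁻⁴ × 110 × 0.97 = 0.034144 m
Layer 2: 360 × 0.36 × 3.2×10⁻⁴ = 0.041472 m
Layer 3: 1.8×10⁻⁴ × 0.69 × 670 = 0.083214 m
1.9×10⁻⁴ × 0.17 × 420 = 0.013566 m
1560–2030 m: 1.4×10⁻⁴ × 0.27 × 470 = 0.017766 m
Δh = 0.034144 + 0.041472 + 0.083214 + 0.013566 + 0.017766 = 0.190162 m

Δh ≈ 0.190 m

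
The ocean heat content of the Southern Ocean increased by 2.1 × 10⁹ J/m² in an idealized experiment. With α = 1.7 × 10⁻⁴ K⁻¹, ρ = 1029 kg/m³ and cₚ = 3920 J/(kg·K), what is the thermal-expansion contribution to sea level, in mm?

Δh = αQ/(ρcₚ) = 1.7×10⁻⁴ × 2.1×10⁹ / (1029 × 3920) ≈ 0.088505 m

Δh = 88.5 mm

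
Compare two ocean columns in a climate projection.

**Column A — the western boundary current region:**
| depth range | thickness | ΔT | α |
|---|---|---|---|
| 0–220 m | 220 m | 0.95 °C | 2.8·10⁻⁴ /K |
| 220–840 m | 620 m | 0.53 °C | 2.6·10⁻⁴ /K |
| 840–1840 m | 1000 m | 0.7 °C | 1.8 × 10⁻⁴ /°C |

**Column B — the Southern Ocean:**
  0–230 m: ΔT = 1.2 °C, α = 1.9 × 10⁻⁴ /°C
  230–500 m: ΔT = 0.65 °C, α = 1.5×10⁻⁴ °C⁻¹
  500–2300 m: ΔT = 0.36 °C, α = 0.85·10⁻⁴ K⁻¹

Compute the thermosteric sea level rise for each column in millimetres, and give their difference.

Δh_A ≈ 270 mm, Δh_B ≈ 134 mm; difference ≈ 136 mm

A 2.8×10⁻⁴ × 0.95 × 220 = 0.05852 m
A 620 × 2.6×10⁻⁴ × 0.53 = 0.085436 m
A 1000 × 1.8×10⁻⁴ × 0.7 = 0.12600 m
A total: 0.269956 m
B 230 × 1.2 × 1.9×10⁻⁴ = 0.05244 m
B 1.5×10⁻⁴ × 270 × 0.65 = 0.026325 m
B 500–2300 m: 0.85×10⁻⁴ × 0.36 × 1800 = 0.05508 m
B total: 0.133845 m
Difference: 0.269956 − 0.133845 = 0.136111 m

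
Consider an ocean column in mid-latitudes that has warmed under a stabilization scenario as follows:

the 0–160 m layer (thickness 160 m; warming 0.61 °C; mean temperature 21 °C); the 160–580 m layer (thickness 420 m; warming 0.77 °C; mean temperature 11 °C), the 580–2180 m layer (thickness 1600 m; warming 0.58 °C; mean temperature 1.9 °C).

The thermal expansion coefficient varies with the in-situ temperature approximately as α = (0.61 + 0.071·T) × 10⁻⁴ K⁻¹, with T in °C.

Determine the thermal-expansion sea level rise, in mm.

Layer 1: α = (0.61 + 0.071×21)×10⁻⁴ = 2.101×10⁻⁴ K⁻¹
Layer 2: α = (0.61 + 0.071×11)×10⁻⁴ = 1.391×10⁻⁴ K⁻¹
Layer 3: α = (0.61 + 0.071×1.9)×10⁻⁴ = 0.7449×10⁻⁴ K⁻¹
0.61 × 160 × 2.101×10⁻⁴ = 0.02050576 m
420 × 0.77 × 1.391×10⁻⁴ = 0.04498494 m
580–2180 m: 0.58 × 1600 × 0.7449×10⁻⁴ = 0.06912672 m
Δh = 0.02050576 + 0.04498494 + 0.06912672 = 0.13461742 m

about 135 mm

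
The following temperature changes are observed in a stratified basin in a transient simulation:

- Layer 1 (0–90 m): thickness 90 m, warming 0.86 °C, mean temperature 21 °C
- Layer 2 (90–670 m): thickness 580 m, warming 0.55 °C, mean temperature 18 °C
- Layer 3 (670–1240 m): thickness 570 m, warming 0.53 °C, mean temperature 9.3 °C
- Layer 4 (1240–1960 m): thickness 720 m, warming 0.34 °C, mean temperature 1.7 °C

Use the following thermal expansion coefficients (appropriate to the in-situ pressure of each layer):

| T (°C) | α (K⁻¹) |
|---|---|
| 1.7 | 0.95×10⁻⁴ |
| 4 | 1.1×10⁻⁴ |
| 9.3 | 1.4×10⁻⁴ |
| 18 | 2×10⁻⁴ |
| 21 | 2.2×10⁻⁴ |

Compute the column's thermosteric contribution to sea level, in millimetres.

Layer 1 at 21 °C → α = 2.2×10⁻⁴ K⁻¹
Layer 2 at 18 °C → α = 2×10⁻⁴ K⁻¹
Layer 3 at 9.3 °C → α = 1.4×10⁻⁴ K⁻¹
Layer 4 at 1.7 °C → α = 0.95×10⁻⁴ K⁻¹
0–90 m: 90 × 2.2×10⁻⁴ × 0.86 = 0.017028 m
90–670 m: 2×10⁻⁴ × 0.55 × 580 = 0.06380 m
Layer 3: 1.4×10⁻⁴ × 0.53 × 570 = 0.042294 m
0.34 × 0.95×10⁻⁴ × 720 = 0.023256 m
Δh = 0.017028 + 0.06380 + 0.042294 + 0.023256 = 0.146378 m

Δh ≈ 146 mm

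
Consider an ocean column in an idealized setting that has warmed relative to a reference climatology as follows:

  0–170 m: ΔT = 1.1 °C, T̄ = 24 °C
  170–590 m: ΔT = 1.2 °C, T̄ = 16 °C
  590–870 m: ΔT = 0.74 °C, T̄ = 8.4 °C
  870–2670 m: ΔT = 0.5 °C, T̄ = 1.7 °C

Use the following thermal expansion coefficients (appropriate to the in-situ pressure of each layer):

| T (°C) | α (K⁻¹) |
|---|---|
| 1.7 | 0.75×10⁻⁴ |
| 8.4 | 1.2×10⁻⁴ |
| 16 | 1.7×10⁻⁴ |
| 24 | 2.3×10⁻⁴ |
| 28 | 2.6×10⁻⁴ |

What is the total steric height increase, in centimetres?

Layer 1 at 24 °C → α = 2.3×10⁻⁴ K⁻¹
Layer 2 at 16 °C → α = 1.7×10⁻⁴ K⁻¹
Layer 3 at 8.4 °C → α = 1.2×10⁻⁴ K⁻¹
Layer 4 at 1.7 °C → α = 0.75×10⁻⁴ K⁻¹
0–170 m: 1.1 × 2.3×10⁻⁴ × 170 = 0.04301 m
420 × 1.2 × 1.7×10⁻⁴ = 0.08568 m
1.2×10⁻⁴ × 280 × 0.74 = 0.024864 m
1800 × 0.5 × 0.75×10⁻⁴ = 0.06750 m
Δh = 0.04301 + 0.08568 + 0.024864 + 0.06750 = 0.221054 m

22.1 cm of thermosteric rise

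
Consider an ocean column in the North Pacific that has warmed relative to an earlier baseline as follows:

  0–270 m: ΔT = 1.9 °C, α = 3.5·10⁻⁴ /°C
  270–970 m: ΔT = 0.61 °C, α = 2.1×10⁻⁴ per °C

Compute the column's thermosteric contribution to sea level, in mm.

Layer 1: 270 × 1.9 × 3.5×10⁻⁴ = 0.17955 m
270–970 m: 700 × 2.1×10⁻⁴ × 0.61 = 0.08967 m
Δh = 0.17955 + 0.08967 = 0.26922 m ≈ 270 mm

270 mm of thermosteric rise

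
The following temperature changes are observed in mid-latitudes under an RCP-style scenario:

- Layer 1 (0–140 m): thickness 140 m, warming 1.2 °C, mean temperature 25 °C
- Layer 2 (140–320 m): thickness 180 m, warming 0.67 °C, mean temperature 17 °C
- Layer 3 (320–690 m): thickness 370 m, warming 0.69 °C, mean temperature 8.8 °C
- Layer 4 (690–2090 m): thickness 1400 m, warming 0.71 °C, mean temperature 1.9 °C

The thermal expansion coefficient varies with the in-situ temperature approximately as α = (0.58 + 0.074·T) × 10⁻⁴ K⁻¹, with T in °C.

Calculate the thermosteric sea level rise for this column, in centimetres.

Layer 1: α = (0.58 + 0.074×25)×10⁻⁴ = 2.43×10⁻⁴ K⁻¹
Layer 2: α = (0.58 + 0.074×17)×10⁻⁴ = 1.838×10⁻⁴ K⁻¹
Layer 3: α = (0.58 + 0.074×8.8)×10⁻⁴ = 1.2312×10⁻⁴ K⁻¹
Layer 4: α = (0.58 + 0.074×1.9)×10⁻⁴ = 0.7206×10⁻⁴ K⁻¹
Layer 1: 140 × 1.2 × 2.43×10⁻⁴ = 0.040824 m
0.67 × 180 × 1.838×10⁻⁴ = 0.02216628 m
Layer 3: 370 × 1.2312×10⁻⁴ × 0.69 = 0.031432536 m
690–2090 m: 0.71 × 0.7206×10⁻⁴ × 1400 = 0.07162764 m
Δh = 0.040824 + 0.02216628 + 0.031432536 + 0.07162764 = 0.166050456 m

about 16.6 cm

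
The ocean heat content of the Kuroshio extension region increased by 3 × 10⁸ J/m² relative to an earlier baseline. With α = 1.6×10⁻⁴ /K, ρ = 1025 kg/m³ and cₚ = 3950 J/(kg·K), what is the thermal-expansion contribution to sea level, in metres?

Δh = αQ/(ρcₚ) = 1.6×10⁻⁴ × 3×10⁸ / (1025 × 3950) ≈ 0.011856 m

0.012 m of thermosteric rise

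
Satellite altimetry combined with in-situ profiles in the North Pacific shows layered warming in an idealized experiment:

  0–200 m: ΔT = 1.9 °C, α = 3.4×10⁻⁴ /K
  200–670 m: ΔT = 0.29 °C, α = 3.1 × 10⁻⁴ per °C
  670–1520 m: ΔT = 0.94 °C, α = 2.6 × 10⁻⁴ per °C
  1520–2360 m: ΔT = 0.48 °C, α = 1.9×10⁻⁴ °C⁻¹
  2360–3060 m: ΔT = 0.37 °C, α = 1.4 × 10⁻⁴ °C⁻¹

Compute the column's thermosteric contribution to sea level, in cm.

about 49 cm

200 × 3.4×10⁻⁴ × 1.9 = 0.12920 m
Layer 2: 470 × 0.29 × 3.1×10⁻⁴ = 0.042253 m
Layer 3: 850 × 2.6×10⁻⁴ × 0.94 = 0.20774 m
1520–2360 m: 840 × 1.9×10⁻⁴ × 0.48 = 0.076608 m
700 × 0.37 × 1.4×10⁻⁴ = 0.03626 m
Δh = 0.12920 + 0.042253 + 0.20774 + 0.076608 + 0.03626 = 0.492061 m ≈ 49 cm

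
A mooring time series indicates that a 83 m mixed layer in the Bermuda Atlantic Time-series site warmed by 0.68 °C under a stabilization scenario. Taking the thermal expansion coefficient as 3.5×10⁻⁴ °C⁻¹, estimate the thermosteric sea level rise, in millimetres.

Δh = 19.8 mm

Δh = αΔT·H = 3.5×10⁻⁴ × 0.68 × 83 = 0.019754 m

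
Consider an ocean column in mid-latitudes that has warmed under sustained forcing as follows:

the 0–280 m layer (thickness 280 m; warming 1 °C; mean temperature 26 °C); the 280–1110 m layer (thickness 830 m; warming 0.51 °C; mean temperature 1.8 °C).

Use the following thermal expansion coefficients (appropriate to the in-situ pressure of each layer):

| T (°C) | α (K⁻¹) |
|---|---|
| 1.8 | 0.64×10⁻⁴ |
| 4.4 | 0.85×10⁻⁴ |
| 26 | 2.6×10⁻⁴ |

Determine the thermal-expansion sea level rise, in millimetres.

Layer 1 at 26 °C → α = 2.6×10⁻⁴ K⁻¹
Layer 2 at 1.8 °C → α = 0.64×10⁻⁴ K⁻¹
2.6×10⁻⁴ × 280 × 1 = 0.07280 m
Layer 2: 0.51 × 0.64×10⁻⁴ × 830 = 0.0270912 m
Δh = 0.07280 + 0.0270912 = 0.0998912 m

about 100 mm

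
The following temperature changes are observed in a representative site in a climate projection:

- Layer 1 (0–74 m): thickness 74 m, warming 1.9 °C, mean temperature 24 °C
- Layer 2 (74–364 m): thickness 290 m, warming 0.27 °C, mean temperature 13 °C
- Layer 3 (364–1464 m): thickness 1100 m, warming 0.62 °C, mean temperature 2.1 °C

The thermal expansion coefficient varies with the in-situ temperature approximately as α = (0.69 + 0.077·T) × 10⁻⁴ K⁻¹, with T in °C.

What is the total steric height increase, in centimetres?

Layer 1: α = (0.69 + 0.077×24)×10⁻⁴ = 2.538×10⁻⁴ K⁻¹
Layer 2: α = (0.69 + 0.077×13)×10⁻⁴ = 1.691×10⁻⁴ K⁻¹
Layer 3: α = (0.69 + 0.077×2.1)×10⁻⁴ = 0.8517×10⁻⁴ K⁻¹
0–74 m: 1.9 × 2.538×10⁻⁴ × 74 = 0.03568428 m
74–364 m: 290 × 0.27 × 1.691×10⁻⁴ = 0.01324053 m
364–1464 m: 0.62 × 1100 × 0.8517×10⁻⁴ = 0.05808594 m
Δh = 0.03568428 + 0.01324053 + 0.05808594 = 0.10701075 m ≈ 10.7 cm

Δh = 10.7 cm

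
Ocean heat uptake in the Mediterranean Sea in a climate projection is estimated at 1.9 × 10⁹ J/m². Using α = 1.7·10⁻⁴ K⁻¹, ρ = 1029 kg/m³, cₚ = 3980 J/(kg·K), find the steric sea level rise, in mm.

Δh = αQ/(ρcₚ) = 1.7×10⁻⁴ × 1.9×10⁹ / (1029 × 3980) ≈ 0.078869 m

Δh ≈ 78.9 mm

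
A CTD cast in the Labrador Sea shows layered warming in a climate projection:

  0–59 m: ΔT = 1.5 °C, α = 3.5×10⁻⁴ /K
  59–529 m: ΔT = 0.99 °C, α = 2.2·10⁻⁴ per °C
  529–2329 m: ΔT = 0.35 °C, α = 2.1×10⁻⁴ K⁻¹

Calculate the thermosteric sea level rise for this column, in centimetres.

1.5 × 59 × 3.5×10⁻⁴ = 0.030975 m
2.2×10⁻⁴ × 470 × 0.99 = 0.102366 m
Layer 3: 2.1×10⁻⁴ × 0.35 × 1800 = 0.13230 m
Δh = 0.030975 + 0.102366 + 0.13230 = 0.265641 m ≈ 26.6 cm

Δh = 26.6 cm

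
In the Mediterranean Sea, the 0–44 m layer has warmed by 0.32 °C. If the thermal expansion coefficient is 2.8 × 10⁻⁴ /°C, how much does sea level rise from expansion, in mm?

Δh = αΔT·H = 2.8×10⁻⁴ × 0.32 × 44 = 0.0039424 m

Δh ≈ 3.94 mm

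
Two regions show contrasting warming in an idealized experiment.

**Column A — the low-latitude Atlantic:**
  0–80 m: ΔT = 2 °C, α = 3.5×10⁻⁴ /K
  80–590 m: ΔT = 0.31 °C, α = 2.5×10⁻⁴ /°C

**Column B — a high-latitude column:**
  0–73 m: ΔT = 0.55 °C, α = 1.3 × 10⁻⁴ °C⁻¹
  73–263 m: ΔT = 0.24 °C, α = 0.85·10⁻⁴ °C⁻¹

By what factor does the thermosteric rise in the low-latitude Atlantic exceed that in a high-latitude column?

A 2 × 80 × 3.5×10⁻⁴ = 0.05600 m
A 510 × 0.31 × 2.5×10⁻⁴ = 0.039525 m
A total: 0.095525 m
B 73 × 0.55 × 1.3×10⁻⁴ = 0.0052195 m
B 73–263 m: 0.85×10⁻⁴ × 190 × 0.24 = 0.003876 m
B total: 0.0090955 m
Ratio: 0.095525 / 0.0090955 ≈ 10.50

≈ 11×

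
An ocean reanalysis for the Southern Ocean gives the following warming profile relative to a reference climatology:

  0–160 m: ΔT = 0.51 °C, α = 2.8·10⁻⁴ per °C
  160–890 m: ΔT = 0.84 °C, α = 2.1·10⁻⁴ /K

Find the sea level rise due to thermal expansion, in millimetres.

Δh = 152 mm

2.8×10⁻⁴ × 160 × 0.51 = 0.022848 m
730 × 0.84 × 2.1×10⁻⁴ = 0.128772 m
Δh = 0.022848 + 0.128772 = 0.15162 m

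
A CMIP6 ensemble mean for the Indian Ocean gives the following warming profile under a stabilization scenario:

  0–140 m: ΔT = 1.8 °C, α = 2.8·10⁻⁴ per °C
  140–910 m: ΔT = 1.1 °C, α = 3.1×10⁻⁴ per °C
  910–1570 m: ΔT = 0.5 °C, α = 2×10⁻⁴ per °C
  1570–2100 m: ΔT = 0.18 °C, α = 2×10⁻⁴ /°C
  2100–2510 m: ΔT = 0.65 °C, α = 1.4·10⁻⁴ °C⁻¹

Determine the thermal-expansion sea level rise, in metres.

0.46 m of thermosteric rise

0–140 m: 2.8×10⁻⁴ × 1.8 × 140 = 0.07056 m
140–910 m: 770 × 3.1×10⁻⁴ × 1.1 = 0.26257 m
Layer 3: 660 × 2×10⁻⁴ × 0.5 = 0.06600 m
Layer 4: 530 × 0.18 × 2×10⁻⁴ = 0.01908 m
2100–2510 m: 1.4×10⁻⁴ × 0.65 × 410 = 0.03731 m
Δh = 0.07056 + 0.26257 + 0.06600 + 0.01908 + 0.03731 = 0.45552 m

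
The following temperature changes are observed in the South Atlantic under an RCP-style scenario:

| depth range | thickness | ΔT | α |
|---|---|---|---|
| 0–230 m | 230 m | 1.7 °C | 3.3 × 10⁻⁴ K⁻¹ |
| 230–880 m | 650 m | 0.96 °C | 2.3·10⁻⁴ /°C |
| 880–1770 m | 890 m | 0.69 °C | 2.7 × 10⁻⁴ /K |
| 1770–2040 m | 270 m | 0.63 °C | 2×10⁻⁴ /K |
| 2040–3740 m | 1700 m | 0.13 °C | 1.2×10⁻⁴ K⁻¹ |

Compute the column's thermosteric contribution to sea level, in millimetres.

about 499 mm

1.7 × 230 × 3.3×10⁻⁴ = 0.12903 m
Layer 2: 650 × 2.3×10⁻⁴ × 0.96 = 0.14352 m
880–1770 m: 890 × 0.69 × 2.7×10⁻⁴ = 0.165807 m
2×10⁻⁴ × 0.63 × 270 = 0.03402 m
1700 × 0.13 × 1.2×10⁻⁴ = 0.02652 m
Δh = 0.12903 + 0.14352 + 0.165807 + 0.03402 + 0.02652 = 0.498897 m ≈ 499 mm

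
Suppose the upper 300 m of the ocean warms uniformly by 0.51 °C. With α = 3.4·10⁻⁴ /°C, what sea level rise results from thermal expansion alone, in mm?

Δh ≈ 52.0 mm

Δh = αΔT·H = 3.4×10⁻⁴ × 0.51 × 300 = 0.05202 m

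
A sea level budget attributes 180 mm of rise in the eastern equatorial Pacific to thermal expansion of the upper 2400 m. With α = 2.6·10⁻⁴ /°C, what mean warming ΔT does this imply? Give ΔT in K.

ΔT = Δh/(αH) = 0.18 / (2.6×10⁻⁴ × 2400) ≈ 0.2885 K

about 0.29 K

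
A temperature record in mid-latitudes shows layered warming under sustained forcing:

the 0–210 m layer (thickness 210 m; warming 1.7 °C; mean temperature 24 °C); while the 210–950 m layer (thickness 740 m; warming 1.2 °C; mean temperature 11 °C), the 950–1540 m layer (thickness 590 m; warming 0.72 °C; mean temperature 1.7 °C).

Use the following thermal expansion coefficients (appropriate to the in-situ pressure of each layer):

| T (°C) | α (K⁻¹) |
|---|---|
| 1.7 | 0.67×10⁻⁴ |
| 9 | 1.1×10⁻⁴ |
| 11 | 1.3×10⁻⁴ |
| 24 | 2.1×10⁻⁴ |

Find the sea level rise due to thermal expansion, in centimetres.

Layer 1 at 24 °C → α = 2.1×10⁻⁴ K⁻¹
Layer 2 at 11 °C → α = 1.3×10⁻⁴ K⁻¹
Layer 3 at 1.7 °C → α = 0.67×10⁻⁴ K⁻¹
Layer 1: 210 × 1.7 × 2.1×10⁻⁴ = 0.07497 m
Layer 2: 1.2 × 1.3×10⁻⁴ × 740 = 0.11544 m
Layer 3: 590 × 0.67×10⁻⁴ × 0.72 = 0.0284616 m
Δh = 0.07497 + 0.11544 + 0.0284616 = 0.2188716 m

21.9 cm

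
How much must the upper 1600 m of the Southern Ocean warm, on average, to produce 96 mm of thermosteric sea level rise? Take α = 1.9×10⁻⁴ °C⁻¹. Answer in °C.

about 0.32 °C

ΔT = Δh/(αH) = 0.096 / (1.9×10⁻⁴ × 1600) ≈ 0.3158 °C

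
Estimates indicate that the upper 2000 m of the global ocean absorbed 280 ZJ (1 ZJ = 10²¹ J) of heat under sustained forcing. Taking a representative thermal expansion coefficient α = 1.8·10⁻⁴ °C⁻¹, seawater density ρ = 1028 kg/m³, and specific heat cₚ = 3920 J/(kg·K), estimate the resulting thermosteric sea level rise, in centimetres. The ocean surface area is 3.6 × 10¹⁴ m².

Δh = 3.47 cm

Per unit area: Q = 280×10²¹ / (3.6×10¹⁴) ≈ 7.778×10⁸ J/m²
Δh = αQ/(ρcₚ) = 1.8×10⁻⁴ × 7.778×10⁸ / (1028 × 3920) ≈ 0.034743 m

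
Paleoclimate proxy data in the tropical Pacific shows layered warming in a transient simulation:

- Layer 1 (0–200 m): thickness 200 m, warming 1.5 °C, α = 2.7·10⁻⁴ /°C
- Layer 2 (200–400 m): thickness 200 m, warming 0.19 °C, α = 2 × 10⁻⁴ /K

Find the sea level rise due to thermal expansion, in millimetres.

Layer 1: 200 × 1.5 × 2.7×10⁻⁴ = 0.08100 m
Layer 2: 200 × 0.19 × 2×10⁻⁴ = 0.00760 m
Δh = 0.08100 + 0.00760 = 0.08860 m

about 88.6 mm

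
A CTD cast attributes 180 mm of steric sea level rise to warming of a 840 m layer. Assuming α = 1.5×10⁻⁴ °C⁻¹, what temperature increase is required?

about 1.4 K

ΔT = Δh/(αH) = 0.18 / (1.5×10⁻⁴ × 840) ≈ 1.429 K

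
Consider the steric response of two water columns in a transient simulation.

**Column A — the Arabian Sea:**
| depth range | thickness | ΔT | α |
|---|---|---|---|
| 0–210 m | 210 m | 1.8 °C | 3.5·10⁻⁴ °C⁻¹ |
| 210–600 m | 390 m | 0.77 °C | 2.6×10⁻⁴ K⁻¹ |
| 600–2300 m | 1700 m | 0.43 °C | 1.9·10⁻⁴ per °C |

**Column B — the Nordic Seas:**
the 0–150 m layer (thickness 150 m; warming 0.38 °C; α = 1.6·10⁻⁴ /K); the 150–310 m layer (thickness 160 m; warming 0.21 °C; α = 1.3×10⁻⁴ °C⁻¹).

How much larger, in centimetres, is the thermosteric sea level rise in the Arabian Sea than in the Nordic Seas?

33.6 cm

A 210 × 1.8 × 3.5×10⁻⁴ = 0.13230 m
A 210–600 m: 0.77 × 2.6×10⁻⁴ × 390 = 0.078078 m
A Layer 3: 1.9×10⁻⁴ × 0.43 × 1700 = 0.13889 m
A total: 0.349268 m
B Layer 1: 1.6×10⁻⁴ × 150 × 0.38 = 0.00912 m
B Layer 2: 0.21 × 160 × 1.3×10⁻⁴ = 0.004368 m
B total: 0.013488 m
Difference: 0.349268 − 0.013488 = 0.33578 m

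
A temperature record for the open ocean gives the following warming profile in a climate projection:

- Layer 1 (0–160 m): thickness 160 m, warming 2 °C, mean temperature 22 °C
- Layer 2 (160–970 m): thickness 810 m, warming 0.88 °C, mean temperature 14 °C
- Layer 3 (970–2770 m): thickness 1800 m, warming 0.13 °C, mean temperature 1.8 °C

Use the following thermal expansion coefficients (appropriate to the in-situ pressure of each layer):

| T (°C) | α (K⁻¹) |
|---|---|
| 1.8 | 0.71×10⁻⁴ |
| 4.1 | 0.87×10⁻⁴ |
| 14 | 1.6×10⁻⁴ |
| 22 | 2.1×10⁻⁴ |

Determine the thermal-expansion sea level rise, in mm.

Δh ≈ 198 mm

Layer 1 at 22 °C → α = 2.1×10⁻⁴ K⁻¹
Layer 2 at 14 °C → α = 1.6×10⁻⁴ K⁻¹
Layer 3 at 1.8 °C → α = 0.71×10⁻⁴ K⁻¹
Layer 1: 2 × 2.1×10⁻⁴ × 160 = 0.06720 m
1.6×10⁻⁴ × 810 × 0.88 = 0.114048 m
970–2770 m: 0.13 × 0.71×10⁻⁴ × 1800 = 0.016614 m
Δh = 0.06720 + 0.114048 + 0.016614 = 0.197862 m ≈ 198 mm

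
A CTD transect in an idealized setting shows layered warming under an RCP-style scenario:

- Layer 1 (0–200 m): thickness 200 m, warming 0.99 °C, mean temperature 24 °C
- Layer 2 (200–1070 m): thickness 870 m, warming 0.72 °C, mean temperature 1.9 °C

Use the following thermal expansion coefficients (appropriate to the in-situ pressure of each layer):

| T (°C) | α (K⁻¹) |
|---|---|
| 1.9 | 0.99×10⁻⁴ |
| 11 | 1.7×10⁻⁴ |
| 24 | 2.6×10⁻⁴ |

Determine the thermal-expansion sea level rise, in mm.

Layer 1 at 24 °C → α = 2.6×10⁻⁴ K⁻¹
Layer 2 at 1.9 °C → α = 0.99×10⁻⁴ K⁻¹
0–200 m: 200 × 2.6×10⁻⁴ × 0.99 = 0.05148 m
0.99×10⁻⁴ × 0.72 × 870 = 0.0620136 m
Δh = 0.05148 + 0.0620136 = 0.1134936 m

113 mm of thermosteric rise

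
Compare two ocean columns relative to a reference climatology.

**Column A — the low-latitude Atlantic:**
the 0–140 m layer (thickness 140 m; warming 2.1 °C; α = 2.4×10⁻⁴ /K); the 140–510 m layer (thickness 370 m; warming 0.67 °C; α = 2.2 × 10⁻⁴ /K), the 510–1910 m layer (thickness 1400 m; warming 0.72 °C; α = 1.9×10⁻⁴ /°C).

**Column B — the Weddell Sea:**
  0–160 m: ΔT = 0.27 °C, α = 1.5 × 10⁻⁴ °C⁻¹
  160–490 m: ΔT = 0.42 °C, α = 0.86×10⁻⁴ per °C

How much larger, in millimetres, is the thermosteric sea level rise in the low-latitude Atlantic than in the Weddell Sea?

Δh_A − Δh_B ≈ 300 mm

A Layer 1: 2.1 × 2.4×10⁻⁴ × 140 = 0.07056 m
A Layer 2: 0.67 × 2.2×10⁻⁴ × 370 = 0.054538 m
A 1400 × 1.9×10⁻⁴ × 0.72 = 0.19152 m
A total: 0.316618 m
B 0.27 × 160 × 1.5×10⁻⁴ = 0.00648 m
B 160–490 m: 330 × 0.42 × 0.86×10⁻⁴ = 0.0119196 m
B total: 0.0183996 m
Difference: 0.316618 − 0.0183996 = 0.2982184 m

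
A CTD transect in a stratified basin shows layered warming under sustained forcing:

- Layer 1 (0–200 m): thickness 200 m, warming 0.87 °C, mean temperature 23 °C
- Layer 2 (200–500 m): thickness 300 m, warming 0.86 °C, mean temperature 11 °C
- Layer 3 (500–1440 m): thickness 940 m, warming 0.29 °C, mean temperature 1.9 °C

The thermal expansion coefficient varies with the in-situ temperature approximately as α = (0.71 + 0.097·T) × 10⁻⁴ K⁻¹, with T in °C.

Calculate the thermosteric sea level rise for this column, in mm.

Layer 1: α = (0.71 + 0.097×23)×10⁻⁴ = 2.941×10⁻⁴ K⁻¹
Layer 2: α = (0.71 + 0.097×11)×10⁻⁴ = 1.777×10⁻⁴ K⁻¹
Layer 3: α = (0.71 + 0.097×1.9)×10⁻⁴ = 0.8943×10⁻⁴ K⁻¹
2.941×10⁻⁴ × 0.87 × 200 = 0.0511734 m
300 × 0.86 × 1.777×10⁻⁴ = 0.0458466 m
500–1440 m: 940 × 0.8943×10⁻⁴ × 0.29 = 0.024378618 m
Δh = 0.0511734 + 0.0458466 + 0.024378618 = 0.121398618 m ≈ 121 mm

Δh ≈ 121 mm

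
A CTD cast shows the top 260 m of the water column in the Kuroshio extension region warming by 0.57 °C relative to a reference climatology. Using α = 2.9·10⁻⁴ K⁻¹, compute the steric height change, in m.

0.0430 m

Δh = αΔT·H = 2.9×10⁻⁴ × 0.57 × 260 = 0.042978 m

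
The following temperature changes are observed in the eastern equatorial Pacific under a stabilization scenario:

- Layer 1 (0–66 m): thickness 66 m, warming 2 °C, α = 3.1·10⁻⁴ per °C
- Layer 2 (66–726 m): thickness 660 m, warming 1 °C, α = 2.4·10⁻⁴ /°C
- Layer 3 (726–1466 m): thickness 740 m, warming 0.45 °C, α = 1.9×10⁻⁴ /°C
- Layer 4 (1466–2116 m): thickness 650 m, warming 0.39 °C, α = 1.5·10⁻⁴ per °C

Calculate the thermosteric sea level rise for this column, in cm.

Layer 1: 2 × 66 × 3.1×10⁻⁴ = 0.04092 m
2.4×10⁻⁴ × 1 × 660 = 0.15840 m
740 × 0.45 × 1.9×10⁻⁴ = 0.06327 m
Layer 4: 1.5×10⁻⁴ × 650 × 0.39 = 0.038025 m
Δh = 0.04092 + 0.15840 + 0.06327 + 0.038025 = 0.300615 m ≈ 30.1 cm

30.1 cm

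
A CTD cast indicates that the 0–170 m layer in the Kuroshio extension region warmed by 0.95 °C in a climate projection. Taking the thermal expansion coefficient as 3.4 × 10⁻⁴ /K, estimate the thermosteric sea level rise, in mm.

Δh = αΔT·H = 3.4×10⁻⁴ × 0.95 × 170 = 0.05491 m

Δh = 54.9 mm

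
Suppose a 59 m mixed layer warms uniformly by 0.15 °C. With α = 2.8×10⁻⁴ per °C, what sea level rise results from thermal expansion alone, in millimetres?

Δh = αΔT·H = 2.8×10⁻⁴ × 0.15 × 59 = 0.002478 m

about 2.48 mm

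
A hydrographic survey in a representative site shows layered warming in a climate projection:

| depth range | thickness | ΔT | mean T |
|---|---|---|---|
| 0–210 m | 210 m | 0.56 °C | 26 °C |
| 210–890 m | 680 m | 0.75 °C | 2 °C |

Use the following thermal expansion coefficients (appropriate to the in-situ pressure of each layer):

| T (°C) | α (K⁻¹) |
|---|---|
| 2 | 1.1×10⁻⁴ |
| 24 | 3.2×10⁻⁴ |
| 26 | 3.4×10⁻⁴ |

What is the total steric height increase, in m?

Layer 1 at 26 °C → α = 3.4×10⁻⁴ K⁻¹
Layer 2 at 2 °C → α = 1.1×10⁻⁴ K⁻¹
0–210 m: 210 × 0.56 × 3.4×10⁻⁴ = 0.039984 m
0.75 × 680 × 1.1×10⁻⁴ = 0.05610 m
Δh = 0.039984 + 0.05610 = 0.096084 m

Δh = 0.0961 m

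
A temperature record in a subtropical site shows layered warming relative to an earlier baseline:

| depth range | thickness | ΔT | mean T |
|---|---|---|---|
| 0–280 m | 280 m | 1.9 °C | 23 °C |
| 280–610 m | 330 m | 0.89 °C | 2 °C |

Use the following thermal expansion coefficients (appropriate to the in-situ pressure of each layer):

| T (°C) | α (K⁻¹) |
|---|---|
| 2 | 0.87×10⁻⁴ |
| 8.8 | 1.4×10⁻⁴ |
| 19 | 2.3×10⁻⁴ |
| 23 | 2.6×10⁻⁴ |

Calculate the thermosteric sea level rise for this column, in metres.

0.164 m

Layer 1 at 23 °C → α = 2.6×10⁻⁴ K⁻¹
Layer 2 at 2 °C → α = 0.87×10⁻⁴ K⁻¹
0–280 m: 2.6×10⁻⁴ × 280 × 1.9 = 0.13832 m
280–610 m: 0.89 × 330 × 0.87×10⁻⁴ = 0.0255519 m
Δh = 0.13832 + 0.0255519 = 0.1638719 m ≈ 0.164 m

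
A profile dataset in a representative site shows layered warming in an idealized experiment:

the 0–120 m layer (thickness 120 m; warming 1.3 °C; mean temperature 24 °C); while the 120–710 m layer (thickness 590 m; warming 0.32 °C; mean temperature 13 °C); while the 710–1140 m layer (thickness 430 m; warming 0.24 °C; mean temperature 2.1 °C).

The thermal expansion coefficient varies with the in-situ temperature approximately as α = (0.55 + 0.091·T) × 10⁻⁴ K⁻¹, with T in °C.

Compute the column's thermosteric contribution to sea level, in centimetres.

Layer 1: α = (0.55 + 0.091×24)×10⁻⁴ = 2.734×10⁻⁴ K⁻¹
Layer 2: α = (0.55 + 0.091×13)×10⁻⁴ = 1.733×10⁻⁴ K⁻¹
Layer 3: α = (0.55 + 0.091×2.1)×10⁻⁴ = 0.7411×10⁻⁴ K⁻¹
Layer 1: 120 × 2.734×10⁻⁴ × 1.3 = 0.0426504 m
590 × 0.32 × 1.733×10⁻⁴ = 0.03271904 m
430 × 0.24 × 0.7411×10⁻⁴ = 0.007648152 m
Δh = 0.0426504 + 0.03271904 + 0.007648152 = 0.083017592 m

8.30 cm of thermosteric rise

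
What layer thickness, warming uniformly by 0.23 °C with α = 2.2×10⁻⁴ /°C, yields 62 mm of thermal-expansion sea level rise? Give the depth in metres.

H = Δh/(αΔT) = 0.062 / (2.2×10⁻⁴ × 0.23) ≈ 1225 m

H ≈ 1200 m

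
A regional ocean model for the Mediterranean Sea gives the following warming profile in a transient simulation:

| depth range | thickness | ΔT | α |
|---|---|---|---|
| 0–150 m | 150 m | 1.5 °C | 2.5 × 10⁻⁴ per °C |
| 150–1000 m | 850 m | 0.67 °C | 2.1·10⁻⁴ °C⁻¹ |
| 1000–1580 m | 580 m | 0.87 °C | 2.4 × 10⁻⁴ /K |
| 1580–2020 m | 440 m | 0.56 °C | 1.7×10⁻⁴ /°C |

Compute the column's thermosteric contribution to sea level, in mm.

Δh ≈ 340 mm

Layer 1: 1.5 × 2.5×10⁻⁴ × 150 = 0.05625 m
2.1×10⁻⁴ × 850 × 0.67 = 0.119595 m
0.87 × 580 × 2.4×10⁻⁴ = 0.121104 m
1580–2020 m: 1.7×10⁻⁴ × 0.56 × 440 = 0.041888 m
Δh = 0.05625 + 0.119595 + 0.121104 + 0.041888 = 0.338837 m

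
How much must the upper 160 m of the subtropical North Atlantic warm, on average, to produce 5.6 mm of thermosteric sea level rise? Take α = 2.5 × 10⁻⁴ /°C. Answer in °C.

ΔT = Δh/(αH) = 0.0056 / (2.5×10⁻⁴ × 160) = 0.1400 °C

0.14 °C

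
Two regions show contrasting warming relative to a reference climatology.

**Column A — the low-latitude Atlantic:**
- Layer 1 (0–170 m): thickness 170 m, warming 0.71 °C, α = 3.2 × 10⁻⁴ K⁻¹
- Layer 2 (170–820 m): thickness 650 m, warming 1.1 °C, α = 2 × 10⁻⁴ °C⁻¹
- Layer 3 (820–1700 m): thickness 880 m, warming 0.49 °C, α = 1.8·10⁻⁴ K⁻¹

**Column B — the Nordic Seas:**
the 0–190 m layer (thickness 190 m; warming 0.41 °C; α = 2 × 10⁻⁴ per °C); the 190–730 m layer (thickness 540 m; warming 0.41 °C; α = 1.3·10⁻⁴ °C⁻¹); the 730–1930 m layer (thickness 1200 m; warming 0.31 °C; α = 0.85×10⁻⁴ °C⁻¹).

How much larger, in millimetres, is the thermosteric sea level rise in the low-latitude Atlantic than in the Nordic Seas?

Δh_A − Δh_B ≈ 183 mm

A 0–170 m: 3.2×10⁻⁴ × 170 × 0.71 = 0.038624 m
A 170–820 m: 650 × 1.1 × 2×10⁻⁴ = 0.14300 m
A 820–1700 m: 0.49 × 880 × 1.8×10⁻⁴ = 0.077616 m
A total: 0.25924 m
B Layer 1: 2×10⁻⁴ × 0.41 × 190 = 0.01558 m
B Layer 2: 540 × 1.3×10⁻⁴ × 0.41 = 0.028782 m
B 0.31 × 1200 × 0.85×10⁻⁴ = 0.03162 m
B total: 0.075982 m
Difference: 0.25924 − 0.075982 = 0.183258 m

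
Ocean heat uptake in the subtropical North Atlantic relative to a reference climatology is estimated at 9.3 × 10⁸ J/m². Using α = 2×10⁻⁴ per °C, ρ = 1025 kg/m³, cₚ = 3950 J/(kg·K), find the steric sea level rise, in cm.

4.59 cm of thermosteric rise

Δh = αQ/(ρcₚ) = 2×10⁻⁴ × 9.3×10⁸ / (1025 × 3950) ≈ 0.04594 m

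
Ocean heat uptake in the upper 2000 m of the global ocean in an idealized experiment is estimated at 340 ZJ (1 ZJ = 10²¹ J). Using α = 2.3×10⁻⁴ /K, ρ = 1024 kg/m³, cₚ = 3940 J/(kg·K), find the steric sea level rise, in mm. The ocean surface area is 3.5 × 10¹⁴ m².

Per unit area: Q = 340×10²¹ / (3.5×10¹⁴) ≈ 9.714×10⁸ J/m²
Δh = αQ/(ρcₚ) = 2.3×10⁻⁴ × 9.714×10⁸ / (1024 × 3940) ≈ 0.055377 m

55 mm of thermosteric rise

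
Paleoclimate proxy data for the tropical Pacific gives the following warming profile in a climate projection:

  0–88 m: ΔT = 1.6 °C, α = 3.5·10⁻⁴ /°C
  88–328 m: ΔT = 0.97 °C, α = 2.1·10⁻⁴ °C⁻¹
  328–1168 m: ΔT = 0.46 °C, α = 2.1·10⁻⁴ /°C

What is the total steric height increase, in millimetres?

about 180 mm

Layer 1: 3.5×10⁻⁴ × 1.6 × 88 = 0.04928 m
2.1×10⁻⁴ × 240 × 0.97 = 0.048888 m
328–1168 m: 2.1×10⁻⁴ × 840 × 0.46 = 0.081144 m
Δh = 0.04928 + 0.048888 + 0.081144 = 0.179312 m ≈ 180 mm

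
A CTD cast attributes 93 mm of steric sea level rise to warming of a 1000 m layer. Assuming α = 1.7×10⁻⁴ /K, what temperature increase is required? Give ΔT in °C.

0.547 °C

ΔT = Δh/(αH) = 0.093 / (1.7×10⁻⁴ × 1000) ≈ 0.5471 °C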